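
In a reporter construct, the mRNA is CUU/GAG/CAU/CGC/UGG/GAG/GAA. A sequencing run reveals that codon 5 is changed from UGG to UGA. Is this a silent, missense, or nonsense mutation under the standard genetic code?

Position 15 falls in codon 5: UGG → Trp.
After the substitution the codon is UGA → Stop.
The new codon is a stop codon, so this is a nonsense mutation.

nonsense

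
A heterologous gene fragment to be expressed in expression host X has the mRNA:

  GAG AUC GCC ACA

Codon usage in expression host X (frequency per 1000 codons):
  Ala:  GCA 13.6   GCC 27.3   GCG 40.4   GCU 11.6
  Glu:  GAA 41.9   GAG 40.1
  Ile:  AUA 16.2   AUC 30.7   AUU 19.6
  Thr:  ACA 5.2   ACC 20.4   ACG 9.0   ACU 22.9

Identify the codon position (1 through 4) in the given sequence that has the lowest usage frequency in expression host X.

4

Codon 1 GAG (Glu): 40.1 per 1000.
Codon 2 AUC (Ile): 30.7 per 1000.
Codon 3 GCC (Ala): 27.3 per 1000.
Codon 4 ACA (Thr): 5.2 per 1000.
Lowest frequency is 5.2 at codon 4.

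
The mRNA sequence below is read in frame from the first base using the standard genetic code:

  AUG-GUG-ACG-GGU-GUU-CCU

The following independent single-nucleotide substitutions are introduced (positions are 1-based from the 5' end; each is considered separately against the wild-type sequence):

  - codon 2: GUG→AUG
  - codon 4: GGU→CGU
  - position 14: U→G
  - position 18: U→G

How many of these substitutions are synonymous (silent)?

Codon 2: GUG (Val) → AUG (Met) — missense.
Codon 4: GGU (Gly) → CGU (Arg) — missense.
Codon 5: GUU (Val) → GGU (Gly) — missense.
Codon 6: CCU (Pro) → CCG (Pro) — synonymous.
Synonymous: 1 of 4.

1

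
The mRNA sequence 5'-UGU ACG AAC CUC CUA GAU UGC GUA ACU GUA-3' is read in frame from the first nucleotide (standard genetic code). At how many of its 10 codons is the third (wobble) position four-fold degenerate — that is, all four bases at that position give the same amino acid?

Codon 1 UGU (Cys): third position 2-fold.
Codon 2 ACG (Thr): third position 4-fold.
Codon 3 AAC (Asn): third position 2-fold.
Codon 4 CUC (Leu): third position 4-fold.
Codon 5 CUA (Leu): third position 4-fold.
Codon 6 GAU (Asp): third position 2-fold.
Codon 7 UGC (Cys): third position 2-fold.
Codon 8 GUA (Val): third position 4-fold.
Codon 9 ACU (Thr): third position 4-fold.
Codon 10 GUA (Val): third position 4-fold.
Four-fold degenerate third positions: 6.

6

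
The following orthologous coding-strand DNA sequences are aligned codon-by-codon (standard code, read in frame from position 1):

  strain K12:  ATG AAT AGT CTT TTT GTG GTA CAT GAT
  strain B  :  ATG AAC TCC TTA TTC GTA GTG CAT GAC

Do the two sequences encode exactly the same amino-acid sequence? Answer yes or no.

Codon 1: ATG Met / ATG Met — identical.
Codon 2: AAT Asn / AAC Asn — synonymous.
Codon 3: AGT Ser / TCC Ser — synonymous.
Codon 4: CTT Leu / TTA Leu — synonymous.
Codon 5: TTT Phe / TTC Phe — synonymous.
Codon 6: GTG Val / GTA Val — synonymous.
Codon 7: GTA Val / GTG Val — synonymous.
Codon 8: CAT His / CAT His — identical.
Codon 9: GAT Asp / GAC Asp — synonymous.
Nonsynonymous differences: 0 → same protein.

yes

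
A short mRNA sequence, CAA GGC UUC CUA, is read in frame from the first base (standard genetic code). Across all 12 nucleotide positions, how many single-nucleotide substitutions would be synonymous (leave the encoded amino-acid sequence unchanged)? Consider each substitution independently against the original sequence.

Codon 1 (CAA, Gln): 1 synonymous substitution.
Codon 2 (GGC, Gly): 3 synonymous substitutions.
Codon 3 (UUC, Phe): 1 synonymous substitution.
Codon 4 (CUA, Leu): 4 synonymous substitutions.
Total: 1 + 3 + 1 + 4 = 9.

9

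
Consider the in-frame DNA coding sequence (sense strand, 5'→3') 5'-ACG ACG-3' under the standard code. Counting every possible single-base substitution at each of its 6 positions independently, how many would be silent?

Codon 1 (ACG, Thr): 3 synonymous substitutions.
Codon 2 (ACG, Thr): 3 synonymous substitutions.
Total: 3 + 3 = 6.

6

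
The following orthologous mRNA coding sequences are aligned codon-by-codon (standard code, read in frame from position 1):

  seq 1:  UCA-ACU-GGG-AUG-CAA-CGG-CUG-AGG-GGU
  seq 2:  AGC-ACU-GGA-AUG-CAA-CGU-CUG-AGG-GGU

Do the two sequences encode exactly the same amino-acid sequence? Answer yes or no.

yes

Codon 1: UCA Ser / AGC Ser — synonymous.
Codon 2: ACU Thr / ACU Thr — identical.
Codon 3: GGG Gly / GGA Gly — synonymous.
Codon 4: AUG Met / AUG Met — identical.
Codon 5: CAA Gln / CAA Gln — identical.
Codon 6: CGG Arg / CGU Arg — synonymous.
Codon 7: CUG Leu / CUG Leu — identical.
Codon 8: AGG Arg / AGG Arg — identical.
Codon 9: GGU Gly / GGU Gly — identical.
Nonsynonymous differences: 0 → same protein.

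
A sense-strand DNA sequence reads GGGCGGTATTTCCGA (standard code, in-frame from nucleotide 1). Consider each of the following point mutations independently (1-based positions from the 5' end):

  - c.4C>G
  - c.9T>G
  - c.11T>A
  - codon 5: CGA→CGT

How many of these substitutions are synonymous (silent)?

1

Codon 2: CGG (Arg) → GGG (Gly) — missense.
Codon 3: TAT (Tyr) → TAG (Stop) — nonsense.
Codon 4: TTC (Phe) → TAC (Tyr) — missense.
Codon 5: CGA (Arg) → CGT (Arg) — synonymous.
Synonymous: 1 of 4.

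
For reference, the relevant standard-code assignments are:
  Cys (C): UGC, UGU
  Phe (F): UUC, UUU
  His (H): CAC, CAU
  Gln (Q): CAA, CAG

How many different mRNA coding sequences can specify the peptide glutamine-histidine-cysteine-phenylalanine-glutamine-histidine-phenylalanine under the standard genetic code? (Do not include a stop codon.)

Gln: 2 codons.
His: 2 codons.
Cys: 2 codons.
Phe: 2 codons.
Gln: 2 codons.
His: 2 codons.
Phe: 2 codons.
2 × 2 × 2 × 2 × 2 × 2 × 2 = 128.

128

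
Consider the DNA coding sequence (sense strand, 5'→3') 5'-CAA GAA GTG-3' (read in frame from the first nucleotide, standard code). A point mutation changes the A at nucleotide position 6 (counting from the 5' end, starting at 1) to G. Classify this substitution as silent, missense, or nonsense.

Position 6 falls in codon 2: GAA → Glu.
After the substitution the codon is GAG → Glu.
Both encode Glu, so the change is synonymous.

silent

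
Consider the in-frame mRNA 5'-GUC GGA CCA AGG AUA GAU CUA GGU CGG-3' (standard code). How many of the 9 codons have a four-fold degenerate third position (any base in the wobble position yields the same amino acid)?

Codon 1 GUC (Val): third position 4-fold.
Codon 2 GGA (Gly): third position 4-fold.
Codon 3 CCA (Pro): third position 4-fold.
Codon 4 AGG (Arg): third position 2-fold.
Codon 5 AUA (Ile): third position 3-fold.
Codon 6 GAU (Asp): third position 2-fold.
Codon 7 CUA (Leu): third position 4-fold.
Codon 8 GGU (Gly): third position 4-fold.
Codon 9 CGG (Arg): third position 4-fold.
Four-fold degenerate third positions: 6.

6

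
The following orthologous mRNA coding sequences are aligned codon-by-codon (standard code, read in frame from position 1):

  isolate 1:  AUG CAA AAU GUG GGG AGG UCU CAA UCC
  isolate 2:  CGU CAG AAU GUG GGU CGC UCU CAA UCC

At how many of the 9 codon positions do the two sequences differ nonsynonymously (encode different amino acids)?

1

Codon 1: AUG Met / CGU Arg — nonsynonymous.
Codon 2: CAA Gln / CAG Gln — synonymous.
Codon 3: AAU Asn / AAU Asn — identical.
Codon 4: GUG Val / GUG Val — identical.
Codon 5: GGG Gly / GGU Gly — synonymous.
Codon 6: AGG Arg / CGC Arg — synonymous.
Codon 7: UCU Ser / UCU Ser — identical.
Codon 8: CAA Gln / CAA Gln — identical.
Codon 9: UCC Ser / UCC Ser — identical.
Nonsynonymous differences: 1.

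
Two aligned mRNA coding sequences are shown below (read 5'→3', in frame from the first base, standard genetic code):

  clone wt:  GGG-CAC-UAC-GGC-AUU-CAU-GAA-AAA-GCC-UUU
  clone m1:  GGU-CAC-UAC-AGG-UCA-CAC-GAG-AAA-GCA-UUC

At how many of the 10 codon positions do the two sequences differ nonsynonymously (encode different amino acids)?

Codon 1: GGG Gly / GGU Gly — synonymous.
Codon 2: CAC His / CAC His — identical.
Codon 3: UAC Tyr / UAC Tyr — identical.
Codon 4: GGC Gly / AGG Arg — nonsynonymous.
Codon 5: AUU Ile / UCA Ser — nonsynonymous.
Codon 6: CAU His / CAC His — synonymous.
Codon 7: GAA Glu / GAG Glu — synonymous.
Codon 8: AAA Lys / AAA Lys — identical.
Codon 9: GCC Ala / GCA Ala — synonymous.
Codon 10: UUU Phe / UUC Phe — synonymous.
Nonsynonymous differences: 2.

2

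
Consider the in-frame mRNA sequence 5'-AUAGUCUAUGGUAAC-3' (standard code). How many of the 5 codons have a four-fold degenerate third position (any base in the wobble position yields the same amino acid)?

Codon 1 AUA (Ile): third position 3-fold.
Codon 2 GUC (Val): third position 4-fold.
Codon 3 UAU (Tyr): third position 2-fold.
Codon 4 GGU (Gly): third position 4-fold.
Codon 5 AAC (Asn): third position 2-fold.
Four-fold degenerate third positions: 2.

2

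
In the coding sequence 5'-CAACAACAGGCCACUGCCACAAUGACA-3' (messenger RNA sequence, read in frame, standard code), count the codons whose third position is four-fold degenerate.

5

Codon 1 CAA (Gln): third position 2-fold.
Codon 2 CAA (Gln): third position 2-fold.
Codon 3 CAG (Gln): third position 2-fold.
Codon 4 GCC (Ala): third position 4-fold.
Codon 5 ACU (Thr): third position 4-fold.
Codon 6 GCC (Ala): third position 4-fold.
Codon 7 ACA (Thr): third position 4-fold.
Codon 8 AUG (Met): third position 1-fold.
Codon 9 ACA (Thr): third position 4-fold.
Four-fold degenerate third positions: 5.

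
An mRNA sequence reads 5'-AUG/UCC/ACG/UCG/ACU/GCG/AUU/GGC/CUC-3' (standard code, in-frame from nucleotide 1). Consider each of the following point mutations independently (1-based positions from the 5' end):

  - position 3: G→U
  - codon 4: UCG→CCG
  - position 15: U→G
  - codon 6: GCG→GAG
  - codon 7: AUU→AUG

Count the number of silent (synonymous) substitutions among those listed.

Codon 1: AUG (Met) → AUU (Ile) — missense.
Codon 4: UCG (Ser) → CCG (Pro) — missense.
Codon 5: ACU (Thr) → ACG (Thr) — synonymous.
Codon 6: GCG (Ala) → GAG (Glu) — missense.
Codon 7: AUU (Ile) → AUG (Met) — missense.
Synonymous: 1 of 5.

1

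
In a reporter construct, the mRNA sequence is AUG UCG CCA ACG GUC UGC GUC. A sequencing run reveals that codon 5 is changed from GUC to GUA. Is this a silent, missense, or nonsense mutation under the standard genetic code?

Position 15 falls in codon 5: GUC → Val.
After the substitution the codon is GUA → Val.
Both encode Val, so the change is synonymous.

silent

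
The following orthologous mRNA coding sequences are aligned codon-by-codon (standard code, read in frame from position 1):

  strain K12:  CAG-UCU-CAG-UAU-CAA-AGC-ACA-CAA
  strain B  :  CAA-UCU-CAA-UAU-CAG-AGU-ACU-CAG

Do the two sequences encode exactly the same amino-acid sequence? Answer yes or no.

Codon 1: CAG Gln / CAA Gln — synonymous.
Codon 2: UCU Ser / UCU Ser — identical.
Codon 3: CAG Gln / CAA Gln — synonymous.
Codon 4: UAU Tyr / UAU Tyr — identical.
Codon 5: CAA Gln / CAG Gln — synonymous.
Codon 6: AGC Ser / AGU Ser — synonymous.
Codon 7: ACA Thr / ACU Thr — synonymous.
Codon 8: CAA Gln / CAG Gln — synonymous.
Nonsynonymous differences: 0 → same protein.

yes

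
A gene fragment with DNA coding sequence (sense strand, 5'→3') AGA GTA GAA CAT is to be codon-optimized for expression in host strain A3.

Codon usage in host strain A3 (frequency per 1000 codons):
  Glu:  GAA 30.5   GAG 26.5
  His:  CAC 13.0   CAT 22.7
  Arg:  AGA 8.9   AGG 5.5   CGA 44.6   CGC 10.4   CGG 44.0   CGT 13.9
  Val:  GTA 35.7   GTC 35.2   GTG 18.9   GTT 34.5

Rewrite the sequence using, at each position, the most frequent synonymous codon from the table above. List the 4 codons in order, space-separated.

Codon 1 (Arg): best is CGA at 44.6.
Codon 2 (Val): best is GTA at 35.7.
Codon 3 (Glu): best is GAA at 30.5.
Codon 4 (His): best is CAT at 22.7.

CGA GTA GAA CAT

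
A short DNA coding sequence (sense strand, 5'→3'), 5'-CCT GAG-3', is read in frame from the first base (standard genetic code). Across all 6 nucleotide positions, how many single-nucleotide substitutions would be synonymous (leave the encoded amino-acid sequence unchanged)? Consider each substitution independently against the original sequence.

4

Codon 1 (CCT, Pro): 3 synonymous substitutions.
Codon 2 (GAG, Glu): 1 synonymous substitution.
Total: 3 + 1 = 4.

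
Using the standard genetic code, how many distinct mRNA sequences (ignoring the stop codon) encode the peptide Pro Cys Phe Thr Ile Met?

Pro: 4 codons.
Cys: 2 codons.
Phe: 2 codons.
Thr: 4 codons.
Ile: 3 codons.
Met: 1 codon.
4 × 2 × 2 × 4 × 3 × 1 = 192.

192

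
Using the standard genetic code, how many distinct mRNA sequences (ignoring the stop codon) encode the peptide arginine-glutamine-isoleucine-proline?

Arg: 6 codons.
Gln: 2 codons.
Ile: 3 codons.
Pro: 4 codons.
6 × 2 × 3 × 4 = 144.

144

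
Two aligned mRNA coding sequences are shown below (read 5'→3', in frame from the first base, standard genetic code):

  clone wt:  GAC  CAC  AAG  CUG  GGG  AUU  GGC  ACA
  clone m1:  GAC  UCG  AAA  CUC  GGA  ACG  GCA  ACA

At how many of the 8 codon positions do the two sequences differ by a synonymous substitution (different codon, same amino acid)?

3

Codon 1: GAC Asp / GAC Asp — identical.
Codon 2: CAC His / UCG Ser — nonsynonymous.
Codon 3: AAG Lys / AAA Lys — synonymous.
Codon 4: CUG Leu / CUC Leu — synonymous.
Codon 5: GGG Gly / GGA Gly — synonymous.
Codon 6: AUU Ile / ACG Thr — nonsynonymous.
Codon 7: GGC Gly / GCA Ala — nonsynonymous.
Codon 8: ACA Thr / ACA Thr — identical.
Synonymous differences: 3.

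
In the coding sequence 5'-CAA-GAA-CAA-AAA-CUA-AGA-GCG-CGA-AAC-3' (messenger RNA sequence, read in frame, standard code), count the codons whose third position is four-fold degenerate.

3

Codon 1 CAA (Gln): third position 2-fold.
Codon 2 GAA (Glu): third position 2-fold.
Codon 3 CAA (Gln): third position 2-fold.
Codon 4 AAA (Lys): third position 2-fold.
Codon 5 CUA (Leu): third position 4-fold.
Codon 6 AGA (Arg): third position 2-fold.
Codon 7 GCG (Ala): third position 4-fold.
Codon 8 CGA (Arg): third position 4-fold.
Codon 9 AAC (Asn): third position 2-fold.
Four-fold degenerate third positions: 3.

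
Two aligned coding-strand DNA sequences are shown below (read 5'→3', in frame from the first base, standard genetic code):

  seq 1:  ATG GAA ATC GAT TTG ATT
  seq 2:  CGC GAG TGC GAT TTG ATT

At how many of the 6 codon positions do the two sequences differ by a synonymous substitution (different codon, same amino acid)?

1

Codon 1: ATG Met / CGC Arg — nonsynonymous.
Codon 2: GAA Glu / GAG Glu — synonymous.
Codon 3: ATC Ile / TGC Cys — nonsynonymous.
Codon 4: GAT Asp / GAT Asp — identical.
Codon 5: TTG Leu / TTG Leu — identical.
Codon 6: ATT Ile / ATT Ile — identical.
Synonymous differences: 1.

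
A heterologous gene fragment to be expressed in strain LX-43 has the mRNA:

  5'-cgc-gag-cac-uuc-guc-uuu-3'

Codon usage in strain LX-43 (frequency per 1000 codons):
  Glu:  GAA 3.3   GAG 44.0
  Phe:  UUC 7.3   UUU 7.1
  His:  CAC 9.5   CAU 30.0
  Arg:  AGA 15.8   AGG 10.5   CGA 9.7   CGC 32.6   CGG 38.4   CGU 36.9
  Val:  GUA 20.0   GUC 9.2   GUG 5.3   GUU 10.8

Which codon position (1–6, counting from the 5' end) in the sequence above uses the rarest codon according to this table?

6

Codon 1 CGC (Arg): 32.6 per 1000.
Codon 2 GAG (Glu): 44.0 per 1000.
Codon 3 CAC (His): 9.5 per 1000.
Codon 4 UUC (Phe): 7.3 per 1000.
Codon 5 GUC (Val): 9.2 per 1000.
Codon 6 UUU (Phe): 7.1 per 1000.
Lowest frequency is 7.1 at codon 6.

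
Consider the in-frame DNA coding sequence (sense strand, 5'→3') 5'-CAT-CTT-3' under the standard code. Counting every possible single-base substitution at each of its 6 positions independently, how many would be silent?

4

Codon 1 (CAT, His): 1 synonymous substitution.
Codon 2 (CTT, Leu): 3 synonymous substitutions.
Total: 1 + 3 = 4.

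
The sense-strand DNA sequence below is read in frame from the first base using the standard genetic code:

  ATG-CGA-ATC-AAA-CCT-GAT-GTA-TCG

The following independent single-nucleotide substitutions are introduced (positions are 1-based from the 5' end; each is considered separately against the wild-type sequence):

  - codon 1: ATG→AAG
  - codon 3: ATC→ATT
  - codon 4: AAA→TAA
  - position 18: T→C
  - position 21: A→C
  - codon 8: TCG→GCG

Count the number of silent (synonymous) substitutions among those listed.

3

Codon 1: ATG (Met) → AAG (Lys) — missense.
Codon 3: ATC (Ile) → ATT (Ile) — synonymous.
Codon 4: AAA (Lys) → TAA (Stop) — nonsense.
Codon 6: GAT (Asp) → GAC (Asp) — synonymous.
Codon 7: GTA (Val) → GTC (Val) — synonymous.
Codon 8: TCG (Ser) → GCG (Ala) — missense.
Synonymous: 3 of 6.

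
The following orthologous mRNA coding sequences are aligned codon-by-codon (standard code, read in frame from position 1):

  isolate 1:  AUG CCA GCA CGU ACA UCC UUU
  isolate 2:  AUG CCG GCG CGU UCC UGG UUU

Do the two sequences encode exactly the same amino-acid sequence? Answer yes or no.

Codon 1: AUG Met / AUG Met — identical.
Codon 2: CCA Pro / CCG Pro — synonymous.
Codon 3: GCA Ala / GCG Ala — synonymous.
Codon 4: CGU Arg / CGU Arg — identical.
Codon 5: ACA Thr / UCC Ser — nonsynonymous.
Codon 6: UCC Ser / UGG Trp — nonsynonymous.
Codon 7: UUU Phe / UUU Phe — identical.
Nonsynonymous differences: 2 → different protein.

no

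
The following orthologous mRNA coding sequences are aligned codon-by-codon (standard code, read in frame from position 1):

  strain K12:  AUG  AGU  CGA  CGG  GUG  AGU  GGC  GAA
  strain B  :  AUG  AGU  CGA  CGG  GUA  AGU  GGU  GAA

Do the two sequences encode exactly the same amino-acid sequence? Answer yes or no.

Codon 1: AUG Met / AUG Met — identical.
Codon 2: AGU Ser / AGU Ser — identical.
Codon 3: CGA Arg / CGA Arg — identical.
Codon 4: CGG Arg / CGG Arg — identical.
Codon 5: GUG Val / GUA Val — synonymous.
Codon 6: AGU Ser / AGU Ser — identical.
Codon 7: GGC Gly / GGU Gly — synonymous.
Codon 8: GAA Glu / GAA Glu — identical.
Nonsynonymous differences: 0 → same protein.

yes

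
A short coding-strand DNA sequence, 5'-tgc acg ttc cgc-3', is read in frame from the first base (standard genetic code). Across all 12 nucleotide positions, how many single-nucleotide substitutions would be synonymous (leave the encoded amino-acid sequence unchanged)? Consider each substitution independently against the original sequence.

Codon 1 (TGC, Cys): 1 synonymous substitution.
Codon 2 (ACG, Thr): 3 synonymous substitutions.
Codon 3 (TTC, Phe): 1 synonymous substitution.
Codon 4 (CGC, Arg): 3 synonymous substitutions.
Total: 1 + 3 + 1 + 3 = 8.

8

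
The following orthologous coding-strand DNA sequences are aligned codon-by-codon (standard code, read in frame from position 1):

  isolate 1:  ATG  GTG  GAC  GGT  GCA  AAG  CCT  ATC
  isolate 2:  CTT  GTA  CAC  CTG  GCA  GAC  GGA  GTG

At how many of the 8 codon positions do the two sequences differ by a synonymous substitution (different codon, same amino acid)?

1

Codon 1: ATG Met / CTT Leu — nonsynonymous.
Codon 2: GTG Val / GTA Val — synonymous.
Codon 3: GAC Asp / CAC His — nonsynonymous.
Codon 4: GGT Gly / CTG Leu — nonsynonymous.
Codon 5: GCA Ala / GCA Ala — identical.
Codon 6: AAG Lys / GAC Asp — nonsynonymous.
Codon 7: CCT Pro / GGA Gly — nonsynonymous.
Codon 8: ATC Ile / GTG Val — nonsynonymous.
Synonymous differences: 1.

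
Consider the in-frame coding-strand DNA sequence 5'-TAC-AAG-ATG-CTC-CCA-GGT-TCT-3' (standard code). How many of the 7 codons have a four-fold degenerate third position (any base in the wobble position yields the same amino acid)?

Codon 1 TAC (Tyr): third position 2-fold.
Codon 2 AAG (Lys): third position 2-fold.
Codon 3 ATG (Met): third position 1-fold.
Codon 4 CTC (Leu): third position 4-fold.
Codon 5 CCA (Pro): third position 4-fold.
Codon 6 GGT (Gly): third position 4-fold.
Codon 7 TCT (Ser): third position 4-fold.
Four-fold degenerate third positions: 4.

4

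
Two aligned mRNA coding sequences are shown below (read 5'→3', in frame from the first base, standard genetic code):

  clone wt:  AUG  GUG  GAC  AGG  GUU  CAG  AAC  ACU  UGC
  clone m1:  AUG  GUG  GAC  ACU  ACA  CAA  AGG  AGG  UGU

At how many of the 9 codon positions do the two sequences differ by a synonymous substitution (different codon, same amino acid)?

2

Codon 1: AUG Met / AUG Met — identical.
Codon 2: GUG Val / GUG Val — identical.
Codon 3: GAC Asp / GAC Asp — identical.
Codon 4: AGG Arg / ACU Thr — nonsynonymous.
Codon 5: GUU Val / ACA Thr — nonsynonymous.
Codon 6: CAG Gln / CAA Gln — synonymous.
Codon 7: AAC Asn / AGG Arg — nonsynonymous.
Codon 8: ACU Thr / AGG Arg — nonsynonymous.
Codon 9: UGC Cys / UGU Cys — synonymous.
Synonymous differences: 2.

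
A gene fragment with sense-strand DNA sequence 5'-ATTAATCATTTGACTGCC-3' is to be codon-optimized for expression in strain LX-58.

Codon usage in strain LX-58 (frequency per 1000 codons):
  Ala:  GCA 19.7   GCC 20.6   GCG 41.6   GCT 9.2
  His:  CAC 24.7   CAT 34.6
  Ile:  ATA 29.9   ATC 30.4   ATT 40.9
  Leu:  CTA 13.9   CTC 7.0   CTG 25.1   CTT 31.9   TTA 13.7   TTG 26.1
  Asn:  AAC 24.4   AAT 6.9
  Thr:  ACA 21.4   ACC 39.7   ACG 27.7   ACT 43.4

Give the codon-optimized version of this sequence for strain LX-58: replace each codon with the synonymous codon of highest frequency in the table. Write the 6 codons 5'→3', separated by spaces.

ATT AAC CAT CTT ACT GCG

Codon 1 (Ile): best is ATT at 40.9.
Codon 2 (Asn): best is AAC at 24.4.
Codon 3 (His): best is CAT at 34.6.
Codon 4 (Leu): best is CTT at 31.9.
Codon 5 (Thr): best is ACT at 43.4.
Codon 6 (Ala): best is GCG at 41.6.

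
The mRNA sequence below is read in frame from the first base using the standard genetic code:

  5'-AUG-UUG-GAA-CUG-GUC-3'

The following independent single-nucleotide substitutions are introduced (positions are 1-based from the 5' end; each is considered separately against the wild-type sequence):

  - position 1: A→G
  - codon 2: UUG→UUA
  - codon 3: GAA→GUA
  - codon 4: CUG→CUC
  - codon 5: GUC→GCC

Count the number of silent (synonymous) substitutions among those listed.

2

Codon 1: AUG (Met) → GUG (Val) — missense.
Codon 2: UUG (Leu) → UUA (Leu) — synonymous.
Codon 3: GAA (Glu) → GUA (Val) — missense.
Codon 4: CUG (Leu) → CUC (Leu) — synonymous.
Codon 5: GUC (Val) → GCC (Ala) — missense.
Synonymous: 2 of 5.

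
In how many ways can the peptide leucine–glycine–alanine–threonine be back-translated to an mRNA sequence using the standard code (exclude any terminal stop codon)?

Leu: 6 codons.
Gly: 4 codons.
Ala: 4 codons.
Thr: 4 codons.
6 × 4 × 4 × 4 = 384.

384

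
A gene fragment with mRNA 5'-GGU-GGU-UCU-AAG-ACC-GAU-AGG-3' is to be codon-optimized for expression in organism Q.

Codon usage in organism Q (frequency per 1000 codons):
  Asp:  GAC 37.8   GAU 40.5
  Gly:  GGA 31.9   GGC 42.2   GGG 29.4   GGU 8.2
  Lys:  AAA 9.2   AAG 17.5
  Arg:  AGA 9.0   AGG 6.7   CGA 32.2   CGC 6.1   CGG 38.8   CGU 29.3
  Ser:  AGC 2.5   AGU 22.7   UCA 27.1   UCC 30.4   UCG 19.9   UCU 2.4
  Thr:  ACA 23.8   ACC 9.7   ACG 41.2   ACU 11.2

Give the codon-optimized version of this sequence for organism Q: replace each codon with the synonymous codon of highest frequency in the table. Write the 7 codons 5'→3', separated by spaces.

Codon 1 (Gly): best is GGC at 42.2.
Codon 2 (Gly): best is GGC at 42.2.
Codon 3 (Ser): best is UCC at 30.4.
Codon 4 (Lys): best is AAG at 17.5.
Codon 5 (Thr): best is ACG at 41.2.
Codon 6 (Asp): best is GAU at 40.5.
Codon 7 (Arg): best is CGG at 38.8.

GGC GGC UCC AAG ACG GAU CGG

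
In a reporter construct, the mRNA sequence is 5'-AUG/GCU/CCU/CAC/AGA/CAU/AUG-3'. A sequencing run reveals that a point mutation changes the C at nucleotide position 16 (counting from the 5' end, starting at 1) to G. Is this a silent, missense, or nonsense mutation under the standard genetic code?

missense

Position 16 falls in codon 6: CAU → His.
After the substitution the codon is GAU → Asp.
His ≠ Asp, so this is a missense mutation.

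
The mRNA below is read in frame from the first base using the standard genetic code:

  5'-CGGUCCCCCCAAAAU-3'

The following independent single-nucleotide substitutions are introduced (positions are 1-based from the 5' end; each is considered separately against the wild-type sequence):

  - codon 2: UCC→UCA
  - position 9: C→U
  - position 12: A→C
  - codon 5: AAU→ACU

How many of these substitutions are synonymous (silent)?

2

Codon 2: UCC (Ser) → UCA (Ser) — synonymous.
Codon 3: CCC (Pro) → CCU (Pro) — synonymous.
Codon 4: CAA (Gln) → CAC (His) — missense.
Codon 5: AAU (Asn) → ACU (Thr) — missense.
Synonymous: 2 of 4.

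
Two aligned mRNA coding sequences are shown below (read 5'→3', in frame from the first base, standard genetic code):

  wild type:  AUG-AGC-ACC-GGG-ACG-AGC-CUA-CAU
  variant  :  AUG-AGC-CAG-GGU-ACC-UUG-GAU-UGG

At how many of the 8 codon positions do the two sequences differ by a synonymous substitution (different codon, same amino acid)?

2

Codon 1: AUG Met / AUG Met — identical.
Codon 2: AGC Ser / AGC Ser — identical.
Codon 3: ACC Thr / CAG Gln — nonsynonymous.
Codon 4: GGG Gly / GGU Gly — synonymous.
Codon 5: ACG Thr / ACC Thr — synonymous.
Codon 6: AGC Ser / UUG Leu — nonsynonymous.
Codon 7: CUA Leu / GAU Asp — nonsynonymous.
Codon 8: CAU His / UGG Trp — nonsynonymous.
Synonymous differences: 2.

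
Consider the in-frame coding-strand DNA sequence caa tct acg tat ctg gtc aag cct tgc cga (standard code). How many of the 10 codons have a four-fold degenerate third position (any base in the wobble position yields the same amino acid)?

Codon 1 CAA (Gln): third position 2-fold.
Codon 2 TCT (Ser): third position 4-fold.
Codon 3 ACG (Thr): third position 4-fold.
Codon 4 TAT (Tyr): third position 2-fold.
Codon 5 CTG (Leu): third position 4-fold.
Codon 6 GTC (Val): third position 4-fold.
Codon 7 AAG (Lys): third position 2-fold.
Codon 8 CCT (Pro): third position 4-fold.
Codon 9 TGC (Cys): third position 2-fold.
Codon 10 CGA (Arg): third position 4-fold.
Four-fold degenerate third positions: 6.

6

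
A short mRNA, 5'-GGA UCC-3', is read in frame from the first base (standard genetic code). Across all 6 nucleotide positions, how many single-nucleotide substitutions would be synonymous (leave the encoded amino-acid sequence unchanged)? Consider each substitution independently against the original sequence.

Codon 1 (GGA, Gly): 3 synonymous substitutions.
Codon 2 (UCC, Ser): 3 synonymous substitutions.
Total: 3 + 3 = 6.

6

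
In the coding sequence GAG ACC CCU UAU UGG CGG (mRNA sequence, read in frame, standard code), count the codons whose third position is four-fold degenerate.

3

Codon 1 GAG (Glu): third position 2-fold.
Codon 2 ACC (Thr): third position 4-fold.
Codon 3 CCU (Pro): third position 4-fold.
Codon 4 UAU (Tyr): third position 2-fold.
Codon 5 UGG (Trp): third position 1-fold.
Codon 6 CGG (Arg): third position 4-fold.
Four-fold degenerate third positions: 3.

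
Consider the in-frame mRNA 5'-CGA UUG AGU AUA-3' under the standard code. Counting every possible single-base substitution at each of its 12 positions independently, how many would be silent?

Codon 1 (CGA, Arg): 4 synonymous substitutions.
Codon 2 (UUG, Leu): 2 synonymous substitutions.
Codon 3 (AGU, Ser): 1 synonymous substitution.
Codon 4 (AUA, Ile): 2 synonymous substitutions.
Total: 4 + 2 + 1 + 2 = 9.

9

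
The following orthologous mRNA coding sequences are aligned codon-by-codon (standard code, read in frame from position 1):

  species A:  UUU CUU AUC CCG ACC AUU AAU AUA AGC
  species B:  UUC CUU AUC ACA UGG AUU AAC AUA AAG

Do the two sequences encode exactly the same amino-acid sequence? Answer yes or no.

no

Codon 1: UUU Phe / UUC Phe — synonymous.
Codon 2: CUU Leu / CUU Leu — identical.
Codon 3: AUC Ile / AUC Ile — identical.
Codon 4: CCG Pro / ACA Thr — nonsynonymous.
Codon 5: ACC Thr / UGG Trp — nonsynonymous.
Codon 6: AUU Ile / AUU Ile — identical.
Codon 7: AAU Asn / AAC Asn — synonymous.
Codon 8: AUA Ile / AUA Ile — identical.
Codon 9: AGC Ser / AAG Lys — nonsynonymous.
Nonsynonymous differences: 3 → different protein.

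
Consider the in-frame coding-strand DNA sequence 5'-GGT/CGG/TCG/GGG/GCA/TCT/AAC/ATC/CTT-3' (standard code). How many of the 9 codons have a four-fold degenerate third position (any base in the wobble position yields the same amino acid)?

Codon 1 GGT (Gly): third position 4-fold.
Codon 2 CGG (Arg): third position 4-fold.
Codon 3 TCG (Ser): third position 4-fold.
Codon 4 GGG (Gly): third position 4-fold.
Codon 5 GCA (Ala): third position 4-fold.
Codon 6 TCT (Ser): third position 4-fold.
Codon 7 AAC (Asn): third position 2-fold.
Codon 8 ATC (Ile): third position 3-fold.
Codon 9 CTT (Leu): third position 4-fold.
Four-fold degenerate third positions: 7.

7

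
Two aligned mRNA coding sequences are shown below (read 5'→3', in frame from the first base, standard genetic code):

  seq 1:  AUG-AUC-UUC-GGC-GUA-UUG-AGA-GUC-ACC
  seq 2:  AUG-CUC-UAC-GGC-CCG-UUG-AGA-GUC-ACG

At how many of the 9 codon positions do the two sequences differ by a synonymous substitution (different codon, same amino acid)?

Codon 1: AUG Met / AUG Met — identical.
Codon 2: AUC Ile / CUC Leu — nonsynonymous.
Codon 3: UUC Phe / UAC Tyr — nonsynonymous.
Codon 4: GGC Gly / GGC Gly — identical.
Codon 5: GUA Val / CCG Pro — nonsynonymous.
Codon 6: UUG Leu / UUG Leu — identical.
Codon 7: AGA Arg / AGA Arg — identical.
Codon 8: GUC Val / GUC Val — identical.
Codon 9: ACC Thr / ACG Thr — synonymous.
Synonymous differences: 1.

1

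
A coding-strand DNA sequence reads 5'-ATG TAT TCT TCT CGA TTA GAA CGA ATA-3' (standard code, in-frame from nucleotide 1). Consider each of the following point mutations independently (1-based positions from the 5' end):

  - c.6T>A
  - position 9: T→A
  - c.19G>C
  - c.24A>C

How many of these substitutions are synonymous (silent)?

Codon 2: TAT (Tyr) → TAA (Stop) — nonsense.
Codon 3: TCT (Ser) → TCA (Ser) — synonymous.
Codon 7: GAA (Glu) → CAA (Gln) — missense.
Codon 8: CGA (Arg) → CGC (Arg) — synonymous.
Synonymous: 2 of 4.

2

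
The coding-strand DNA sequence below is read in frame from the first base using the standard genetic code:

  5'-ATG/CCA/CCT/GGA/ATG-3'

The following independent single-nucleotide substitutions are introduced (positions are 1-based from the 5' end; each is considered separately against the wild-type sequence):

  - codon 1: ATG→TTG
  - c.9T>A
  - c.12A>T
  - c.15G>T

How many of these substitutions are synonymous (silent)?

2

Codon 1: ATG (Met) → TTG (Leu) — missense.
Codon 3: CCT (Pro) → CCA (Pro) — synonymous.
Codon 4: GGA (Gly) → GGT (Gly) — synonymous.
Codon 5: ATG (Met) → ATT (Ile) — missense.
Synonymous: 2 of 4.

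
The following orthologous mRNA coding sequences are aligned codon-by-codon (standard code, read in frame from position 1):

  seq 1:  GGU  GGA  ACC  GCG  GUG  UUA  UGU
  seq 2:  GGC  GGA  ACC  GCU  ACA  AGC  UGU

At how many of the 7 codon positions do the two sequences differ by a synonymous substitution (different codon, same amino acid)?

Codon 1: GGU Gly / GGC Gly — synonymous.
Codon 2: GGA Gly / GGA Gly — identical.
Codon 3: ACC Thr / ACC Thr — identical.
Codon 4: GCG Ala / GCU Ala — synonymous.
Codon 5: GUG Val / ACA Thr — nonsynonymous.
Codon 6: UUA Leu / AGC Ser — nonsynonymous.
Codon 7: UGU Cys / UGU Cys — identical.
Synonymous differences: 2.

2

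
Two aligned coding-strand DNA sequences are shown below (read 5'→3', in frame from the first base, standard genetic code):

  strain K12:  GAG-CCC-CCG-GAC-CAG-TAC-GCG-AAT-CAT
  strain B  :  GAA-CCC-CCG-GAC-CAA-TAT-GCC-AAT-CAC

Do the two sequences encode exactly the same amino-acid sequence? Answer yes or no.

Codon 1: GAG Glu / GAA Glu — synonymous.
Codon 2: CCC Pro / CCC Pro — identical.
Codon 3: CCG Pro / CCG Pro — identical.
Codon 4: GAC Asp / GAC Asp — identical.
Codon 5: CAG Gln / CAA Gln — synonymous.
Codon 6: TAC Tyr / TAT Tyr — synonymous.
Codon 7: GCG Ala / GCC Ala — synonymous.
Codon 8: AAT Asn / AAT Asn — identical.
Codon 9: CAT His / CAC His — synonymous.
Nonsynonymous differences: 0 → same protein.

yes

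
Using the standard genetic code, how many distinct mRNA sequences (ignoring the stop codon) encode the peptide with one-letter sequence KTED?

32

Lys: 2 codons.
Thr: 4 codons.
Glu: 2 codons.
Asp: 2 codons.
2 × 4 × 2 × 2 = 32.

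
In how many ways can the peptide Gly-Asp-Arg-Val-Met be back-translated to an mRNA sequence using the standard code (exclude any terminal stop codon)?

Gly: 4 codons.
Asp: 2 codons.
Arg: 6 codons.
Val: 4 codons.
Met: 1 codon.
4 × 2 × 6 × 4 × 1 = 192.

192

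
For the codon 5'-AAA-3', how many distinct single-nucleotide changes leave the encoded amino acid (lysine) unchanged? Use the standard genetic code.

1

Position 1: none → 0 synonymous.
Position 2: none → 0 synonymous.
Position 3: AAG → 1 synonymous.
Total: 0 + 0 + 1 = 1.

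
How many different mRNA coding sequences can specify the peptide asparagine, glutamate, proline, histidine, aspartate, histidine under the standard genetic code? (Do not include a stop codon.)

128

Asn: 2 codons.
Glu: 2 codons.
Pro: 4 codons.
His: 2 codons.
Asp: 2 codons.
His: 2 codons.
2 × 2 × 4 × 2 × 2 × 2 = 128.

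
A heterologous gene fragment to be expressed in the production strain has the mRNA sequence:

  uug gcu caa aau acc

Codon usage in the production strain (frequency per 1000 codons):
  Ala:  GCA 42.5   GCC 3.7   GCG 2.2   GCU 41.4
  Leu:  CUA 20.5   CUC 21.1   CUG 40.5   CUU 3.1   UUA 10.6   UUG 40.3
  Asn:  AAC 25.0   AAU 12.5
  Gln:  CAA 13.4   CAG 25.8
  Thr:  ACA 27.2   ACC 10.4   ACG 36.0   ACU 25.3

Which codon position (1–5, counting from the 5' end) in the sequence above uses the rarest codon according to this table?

5

Codon 1 UUG (Leu): 40.3 per 1000.
Codon 2 GCU (Ala): 41.4 per 1000.
Codon 3 CAA (Gln): 13.4 per 1000.
Codon 4 AAU (Asn): 12.5 per 1000.
Codon 5 ACC (Thr): 10.4 per 1000.
Lowest frequency is 10.4 at codon 5.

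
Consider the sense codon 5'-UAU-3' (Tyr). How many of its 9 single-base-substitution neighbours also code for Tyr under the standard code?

1

Position 1: none → 0 synonymous.
Position 2: none → 0 synonymous.
Position 3: UAC → 1 synonymous.
Total: 0 + 0 + 1 = 1.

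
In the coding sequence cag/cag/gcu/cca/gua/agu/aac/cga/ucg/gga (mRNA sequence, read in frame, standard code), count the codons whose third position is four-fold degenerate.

6

Codon 1 CAG (Gln): third position 2-fold.
Codon 2 CAG (Gln): third position 2-fold.
Codon 3 GCU (Ala): third position 4-fold.
Codon 4 CCA (Pro): third position 4-fold.
Codon 5 GUA (Val): third position 4-fold.
Codon 6 AGU (Ser): third position 2-fold.
Codon 7 AAC (Asn): third position 2-fold.
Codon 8 CGA (Arg): third position 4-fold.
Codon 9 UCG (Ser): third position 4-fold.
Codon 10 GGA (Gly): third position 4-fold.
Four-fold degenerate third positions: 6.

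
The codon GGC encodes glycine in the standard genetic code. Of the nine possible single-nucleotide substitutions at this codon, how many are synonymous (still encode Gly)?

Position 1: none → 0 synonymous.
Position 2: none → 0 synonymous.
Position 3: GGU, GGA, GGG → 3 synonymous.
Total: 0 + 0 + 3 = 3.

3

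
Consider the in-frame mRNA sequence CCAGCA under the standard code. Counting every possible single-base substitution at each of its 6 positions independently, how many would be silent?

6

Codon 1 (CCA, Pro): 3 synonymous substitutions.
Codon 2 (GCA, Ala): 3 synonymous substitutions.
Total: 3 + 3 = 6.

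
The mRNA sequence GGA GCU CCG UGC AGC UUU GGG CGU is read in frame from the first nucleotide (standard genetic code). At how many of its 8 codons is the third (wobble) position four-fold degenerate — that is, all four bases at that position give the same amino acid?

Codon 1 GGA (Gly): third position 4-fold.
Codon 2 GCU (Ala): third position 4-fold.
Codon 3 CCG (Pro): third position 4-fold.
Codon 4 UGC (Cys): third position 2-fold.
Codon 5 AGC (Ser): third position 2-fold.
Codon 6 UUU (Phe): third position 2-fold.
Codon 7 GGG (Gly): third position 4-fold.
Codon 8 CGU (Arg): third position 4-fold.
Four-fold degenerate third positions: 5.

5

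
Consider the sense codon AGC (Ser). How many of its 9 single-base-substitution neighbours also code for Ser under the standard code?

1

Position 1: none → 0 synonymous.
Position 2: none → 0 synonymous.
Position 3: AGU → 1 synonymous.
Total: 0 + 0 + 1 = 1.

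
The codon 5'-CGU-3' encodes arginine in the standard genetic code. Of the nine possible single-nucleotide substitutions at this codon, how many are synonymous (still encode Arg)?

Position 1: none → 0 synonymous.
Position 2: none → 0 synonymous.
Position 3: CGC, CGA, CGG → 3 synonymous.
Total: 0 + 0 + 3 = 3.

3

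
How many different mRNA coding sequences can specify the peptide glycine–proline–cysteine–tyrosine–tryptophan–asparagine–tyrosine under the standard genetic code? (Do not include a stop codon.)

256

Gly: 4 codons.
Pro: 4 codons.
Cys: 2 codons.
Tyr: 2 codons.
Trp: 1 codon.
Asn: 2 codons.
Tyr: 2 codons.
4 × 4 × 2 × 2 × 1 × 2 × 2 = 256.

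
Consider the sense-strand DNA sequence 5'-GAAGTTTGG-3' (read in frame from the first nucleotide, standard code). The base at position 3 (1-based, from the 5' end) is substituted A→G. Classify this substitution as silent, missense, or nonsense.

silent

Position 3 falls in codon 1: GAA → Glu.
After the substitution the codon is GAG → Glu.
Both encode Glu, so the change is synonymous.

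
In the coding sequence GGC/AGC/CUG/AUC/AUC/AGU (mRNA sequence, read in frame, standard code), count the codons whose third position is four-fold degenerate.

Codon 1 GGC (Gly): third position 4-fold.
Codon 2 AGC (Ser): third position 2-fold.
Codon 3 CUG (Leu): third position 4-fold.
Codon 4 AUC (Ile): third position 3-fold.
Codon 5 AUC (Ile): third position 3-fold.
Codon 6 AGU (Ser): third position 2-fold.
Four-fold degenerate third positions: 2.

2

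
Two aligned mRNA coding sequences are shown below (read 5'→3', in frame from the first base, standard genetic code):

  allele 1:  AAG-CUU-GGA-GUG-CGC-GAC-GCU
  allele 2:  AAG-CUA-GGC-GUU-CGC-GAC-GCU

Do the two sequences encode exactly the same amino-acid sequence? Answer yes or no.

Codon 1: AAG Lys / AAG Lys — identical.
Codon 2: CUU Leu / CUA Leu — synonymous.
Codon 3: GGA Gly / GGC Gly — synonymous.
Codon 4: GUG Val / GUU Val — synonymous.
Codon 5: CGC Arg / CGC Arg — identical.
Codon 6: GAC Asp / GAC Asp — identical.
Codon 7: GCU Ala / GCU Ala — identical.
Nonsynonymous differences: 0 → same protein.

yes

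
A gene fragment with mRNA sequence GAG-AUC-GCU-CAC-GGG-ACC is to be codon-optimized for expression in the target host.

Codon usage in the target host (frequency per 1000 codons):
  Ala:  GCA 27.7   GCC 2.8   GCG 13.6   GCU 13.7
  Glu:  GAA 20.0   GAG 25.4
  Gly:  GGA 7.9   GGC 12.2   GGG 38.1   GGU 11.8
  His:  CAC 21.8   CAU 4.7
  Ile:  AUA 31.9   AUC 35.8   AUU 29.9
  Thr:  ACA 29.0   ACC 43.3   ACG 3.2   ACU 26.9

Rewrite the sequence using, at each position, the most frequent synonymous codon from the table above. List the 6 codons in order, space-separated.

GAG AUC GCA CAC GGG ACC

Codon 1 (Glu): best is GAG at 25.4.
Codon 2 (Ile): best is AUC at 35.8.
Codon 3 (Ala): best is GCA at 27.7.
Codon 4 (His): best is CAC at 21.8.
Codon 5 (Gly): best is GGG at 38.1.
Codon 6 (Thr): best is ACC at 43.3.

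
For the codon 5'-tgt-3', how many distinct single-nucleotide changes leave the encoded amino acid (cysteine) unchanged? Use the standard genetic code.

Position 1: none → 0 synonymous.
Position 2: none → 0 synonymous.
Position 3: TGC → 1 synonymous.
Total: 0 + 0 + 1 = 1.

1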